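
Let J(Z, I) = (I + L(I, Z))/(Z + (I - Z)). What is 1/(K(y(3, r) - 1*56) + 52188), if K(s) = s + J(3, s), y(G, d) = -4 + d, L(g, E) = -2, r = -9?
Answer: 69/3596282 ≈ 1.9186e-5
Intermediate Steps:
J(Z, I) = (-2 + I)/I (J(Z, I) = (I - 2)/(Z + (I - Z)) = (-2 + I)/I)
K(s) = s + (-2 + s)/s
1/(K(y(3, r) - 1*56) + 52188) = 1/((1 + ((-4 - 9) - 1*56) - 2/((-4 - 9) - 1*56)) + 52188) = 1/((1 + (-13 - 56) - 2/(-13 - 56)) + 52188) = 1/((1 - 69 - 2/(-69)) + 52188) = 1/((1 - 69 - 2*(-1/69)) + 52188) = 1/((1 - 69 + 2/69) + 52188) = 1/(-4690/69 + 52188) = 1/(3596282/69) = 69/3596282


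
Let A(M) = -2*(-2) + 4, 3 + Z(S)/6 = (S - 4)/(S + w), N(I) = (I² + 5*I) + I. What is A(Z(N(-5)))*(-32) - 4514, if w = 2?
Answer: -4770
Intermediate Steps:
N(I) = I² + 6*I
Z(S) = -18 + 6*(-4 + S)/(2 + S) (Z(S) = -18 + 6*((S - 4)/(S + 2)) = -18 + 6*((-4 + S)/(2 + S)) = -18 + 6*(-4 + S)/(2 + S))
A(M) = 8 (A(M) = 4 + 4 = 8)
A(Z(N(-5)))*(-32) - 4514 = 8*(-32) - 4514 = -256 - 4514 = -4770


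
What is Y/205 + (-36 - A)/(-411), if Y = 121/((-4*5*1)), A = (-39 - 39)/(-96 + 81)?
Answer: 119189/1685100 ≈ 0.070731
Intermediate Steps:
A = 26/5 (A = -78/(-15) = -78*(-1/15) = 26/5 ≈ 5.2000)
Y = -121/20 (Y = 121/((-20*1)) = 121/(-20) = 121*(-1/20) = -121/20 ≈ -6.0500)
Y/205 + (-36 - A)/(-411) = -121/20/205 + (-36 - 1*26/5)/(-411) = -121/20*1/205 + (-36 - 26/5)*(-1/411) = -121/4100 - 206/5*(-1/411) = -121/4100 + 206/2055 = 119189/1685100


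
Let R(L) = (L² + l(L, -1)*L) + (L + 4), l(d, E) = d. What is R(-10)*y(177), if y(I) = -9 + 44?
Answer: 6790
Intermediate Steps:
y(I) = 35
R(L) = 4 + L + 2*L² (R(L) = (L² + L*L) + (L + 4) = (L² + L²) + (4 + L) = 2*L² + (4 + L) = 4 + L + 2*L²)
R(-10)*y(177) = (4 - 10 + 2*(-10)²)*35 = (4 - 10 + 2*100)*35 = (4 - 10 + 200)*35 = 194*35 = 6790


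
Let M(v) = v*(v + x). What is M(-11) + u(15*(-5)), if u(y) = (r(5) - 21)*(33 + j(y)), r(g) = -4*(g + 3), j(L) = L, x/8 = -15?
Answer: 3667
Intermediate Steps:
x = -120 (x = 8*(-15) = -120)
r(g) = -12 - 4*g (r(g) = -4*(3 + g) = -12 - 4*g)
M(v) = v*(-120 + v) (M(v) = v*(v - 120) = v*(-120 + v))
u(y) = -1749 - 53*y (u(y) = ((-12 - 4*5) - 21)*(33 + y) = ((-12 - 20) - 21)*(33 + y) = (-32 - 21)*(33 + y) = -53*(33 + y) = -1749 - 53*y)
M(-11) + u(15*(-5)) = -11*(-120 - 11) + (-1749 - 795*(-5)) = -11*(-131) + (-1749 - 53*(-75)) = 1441 + (-1749 + 3975) = 1441 + 2226 = 3667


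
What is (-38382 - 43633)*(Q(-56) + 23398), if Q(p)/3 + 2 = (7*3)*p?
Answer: -1629145960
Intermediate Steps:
Q(p) = -6 + 63*p (Q(p) = -6 + 3*((7*3)*p) = -6 + 3*(21*p) = -6 + 63*p)
(-38382 - 43633)*(Q(-56) + 23398) = (-38382 - 43633)*((-6 + 63*(-56)) + 23398) = -82015*((-6 - 3528) + 23398) = -82015*(-3534 + 23398) = -82015*19864 = -1629145960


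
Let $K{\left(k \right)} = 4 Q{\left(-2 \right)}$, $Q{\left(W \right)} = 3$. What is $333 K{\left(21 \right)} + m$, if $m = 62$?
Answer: $4058$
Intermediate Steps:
$K{\left(k \right)} = 12$ ($K{\left(k \right)} = 4 \cdot 3 = 12$)
$333 K{\left(21 \right)} + m = 333 \cdot 12 + 62 = 3996 + 62 = 4058$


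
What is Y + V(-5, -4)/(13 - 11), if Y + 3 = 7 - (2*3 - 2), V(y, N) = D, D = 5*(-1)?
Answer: -5/2 ≈ -2.5000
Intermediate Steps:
D = -5
V(y, N) = -5
Y = 0 (Y = -3 + (7 - (2*3 - 2)) = -3 + (7 - (6 - 2)) = -3 + (7 - 1*4) = -3 + (7 - 4) = -3 + 3 = 0)
Y + V(-5, -4)/(13 - 11) = 0 - 5/(13 - 11) = 0 - 5/2 = -5/2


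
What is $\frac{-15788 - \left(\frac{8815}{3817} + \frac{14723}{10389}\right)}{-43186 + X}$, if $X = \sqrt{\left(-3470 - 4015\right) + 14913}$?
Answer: $\frac{614632932029155}{1680844203811536} + \frac{313108982185 \sqrt{1857}}{18489286241926896} \approx 0.3664$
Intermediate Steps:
$X = 2 \sqrt{1857}$ ($X = \sqrt{-7485 + 14913} = \sqrt{7428} = 2 \sqrt{1857} \approx 86.186$)
$\frac{-15788 - \left(\frac{8815}{3817} + \frac{14723}{10389}\right)}{-43186 + X} = \frac{-15788 - \left(\frac{8815}{3817} + \frac{14723}{10389}\right)}{-43186 + 2 \sqrt{1857}} = \frac{-15788 - \frac{147776726}{39654813}}{-43186 + 2 \sqrt{1857}} = - \frac{626217964370}{39654813 \left(-43186 + 2 \sqrt{1857}\right)}$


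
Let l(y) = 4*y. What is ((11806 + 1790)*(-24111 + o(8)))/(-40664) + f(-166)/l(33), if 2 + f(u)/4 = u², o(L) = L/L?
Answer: 1492230167/167739 ≈ 8896.1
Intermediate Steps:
o(L) = 1
f(u) = -8 + 4*u²
((11806 + 1790)*(-24111 + o(8)))/(-40664) + f(-166)/l(33) = ((11806 + 1790)*(-24111 + 1))/(-40664) + (-8 + 4*(-166)²)/((4*33)) = (13596*(-24110))*(-1/40664) + (-8 + 4*27556)/132 = -327799560*(-1/40664) + (-8 + 110224)*(1/132) = 40974945/5083 + 110216*(1/132) = 40974945/5083 + 27554/33 = 1492230167/167739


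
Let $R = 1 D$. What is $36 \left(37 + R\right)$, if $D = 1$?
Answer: $1368$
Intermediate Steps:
$R = 1$ ($R = 1 \cdot 1 = 1$)
$36 \left(37 + R\right) = 36 \left(37 + 1\right) = 36 \cdot 38 = 1368$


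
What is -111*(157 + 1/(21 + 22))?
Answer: -749472/43 ≈ -17430.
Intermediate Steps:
-111*(157 + 1/(21 + 22)) = -111*(157 + 1/43) = -111*6752/43 = -749472/43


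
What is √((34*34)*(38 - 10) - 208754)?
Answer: I*√176386 ≈ 419.98*I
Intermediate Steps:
√((34*34)*(38 - 10) - 208754) = √(1156*28 - 208754) = √(32368 - 208754) = √(-176386) = I*√176386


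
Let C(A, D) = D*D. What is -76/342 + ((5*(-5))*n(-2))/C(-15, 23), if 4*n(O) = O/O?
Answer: -4457/19044 ≈ -0.23404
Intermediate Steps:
n(O) = ¼ (n(O) = (O/O)/4 = (¼)*1 = ¼)
C(A, D) = D²
-76/342 + ((5*(-5))*n(-2))/C(-15, 23) = -76/342 + ((5*(-5))*(¼))/(23²) = -76*1/342 - 25*¼/529 = -2/9 - 25/4*1/529 = -2/9 - 25/2116 = -4457/19044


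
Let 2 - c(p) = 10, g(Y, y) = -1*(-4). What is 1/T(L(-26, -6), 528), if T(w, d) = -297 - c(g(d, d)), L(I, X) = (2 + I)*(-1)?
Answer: -1/289 ≈ -0.0034602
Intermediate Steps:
g(Y, y) = 4
L(I, X) = -2 - I
c(p) = -8 (c(p) = 2 - 1*10 = 2 - 10 = -8)
T(w, d) = -289 (T(w, d) = -297 - 1*(-8) = -297 + 8 = -289)
1/T(L(-26, -6), 528) = 1/(-289) = -1/289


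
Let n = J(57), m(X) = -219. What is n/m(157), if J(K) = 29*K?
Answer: -551/73 ≈ -7.5479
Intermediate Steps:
n = 1653 (n = 29*57 = 1653)
n/m(157) = 1653/(-219) = 1653*(-1/219) = -551/73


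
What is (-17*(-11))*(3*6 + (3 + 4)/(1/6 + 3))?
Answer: 71808/19 ≈ 3779.4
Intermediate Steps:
(-17*(-11))*(3*6 + (3 + 4)/(1/6 + 3)) = 187*(18 + 7/(⅙ + 3)) = 187*(18 + 7/(19/6)) = 187*(18 + 7*(6/19)) = 187*(18 + 42/19) = 187*(384/19) = 71808/19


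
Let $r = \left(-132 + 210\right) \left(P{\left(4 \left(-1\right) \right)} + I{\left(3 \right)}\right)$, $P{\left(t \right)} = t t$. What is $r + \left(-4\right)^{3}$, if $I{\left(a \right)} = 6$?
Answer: $1652$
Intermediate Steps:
$P{\left(t \right)} = t^{2}$
$r = 1716$ ($r = \left(-132 + 210\right) \left(\left(4 \left(-1\right)\right)^{2} + 6\right) = 78 \left(\left(-4\right)^{2} + 6\right) = 78 \left(16 + 6\right) = 78 \cdot 22 = 1716$)
$r + \left(-4\right)^{3} = 1716 + \left(-4\right)^{3} = 1716 - 64 = 1652$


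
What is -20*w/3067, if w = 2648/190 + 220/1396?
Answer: -1869204/20337277 ≈ -0.091910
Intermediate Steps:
w = 467301/33155 (w = 2648*(1/190) + 220*(1/1396) = 1324/95 + 55/349 = 467301/33155 ≈ 14.094)
-20*w/3067 = -1869204/(6631*3067) = -20*467301/101686385 = -1869204/20337277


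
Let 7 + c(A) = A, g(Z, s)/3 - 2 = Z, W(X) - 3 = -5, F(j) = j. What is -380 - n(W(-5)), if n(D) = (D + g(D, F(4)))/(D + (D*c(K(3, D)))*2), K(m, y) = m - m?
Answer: -4939/13 ≈ -379.92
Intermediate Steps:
K(m, y) = 0
W(X) = -2 (W(X) = 3 - 5 = -2)
g(Z, s) = 6 + 3*Z
c(A) = -7 + A
n(D) = -(6 + 4*D)/(13*D) (n(D) = (D + (6 + 3*D))/(D + (D*(-7 + 0))*2) = (6 + 4*D)/(D + (D*(-7))*2) = (6 + 4*D)/(D - 7*D*2) = (6 + 4*D)/(D - 14*D) = (6 + 4*D)/((-13*D)) = (6 + 4*D)*(-1/(13*D)) = -(6 + 4*D)/(13*D))
-380 - n(W(-5)) = -380 - 2*(-3 - 2*(-2))/(13*(-2)) = -380 - 2*(-1)*(-3 + 4)/(13*2) = -380 - 2*(-1)/(13*2) = -380 - 1*(-1/13) = -380 + 1/13 = -4939/13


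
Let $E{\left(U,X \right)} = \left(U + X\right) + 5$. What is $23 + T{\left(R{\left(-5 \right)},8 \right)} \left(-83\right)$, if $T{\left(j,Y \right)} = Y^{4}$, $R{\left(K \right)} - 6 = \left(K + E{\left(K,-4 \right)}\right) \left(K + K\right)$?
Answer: $-339945$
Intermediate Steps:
$E{\left(U,X \right)} = 5 + U + X$
$R{\left(K \right)} = 6 + 2 K \left(1 + 2 K\right)$ ($R{\left(K \right)} = 6 + \left(K + \left(5 + K - 4\right)\right) \left(K + K\right) = 6 + \left(K + \left(1 + K\right)\right) 2 K = 6 + \left(1 + 2 K\right) 2 K = 6 + 2 K \left(1 + 2 K\right)$)
$23 + T{\left(R{\left(-5 \right)},8 \right)} \left(-83\right) = 23 + 8^{4} \left(-83\right) = 23 + 4096 \left(-83\right) = 23 - 339968 = -339945$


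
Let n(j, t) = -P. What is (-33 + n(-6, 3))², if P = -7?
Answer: 676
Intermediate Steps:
n(j, t) = 7 (n(j, t) = -1*(-7) = 7)
(-33 + n(-6, 3))² = (-33 + 7)² = (-26)² = 676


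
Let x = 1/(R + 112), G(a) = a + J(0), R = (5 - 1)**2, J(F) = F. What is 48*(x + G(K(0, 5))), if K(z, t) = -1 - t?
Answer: -2301/8 ≈ -287.63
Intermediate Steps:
R = 16 (R = 4**2 = 16)
G(a) = a (G(a) = a + 0 = a)
x = 1/128 (x = 1/(16 + 112) = 1/128 ≈ 0.0078125)
48*(x + G(K(0, 5))) = 48*(1/128 + (-1 - 1*5)) = 48*(1/128 + (-1 - 5)) = 48*(1/128 - 6) = 48*(-767/128) = -2301/8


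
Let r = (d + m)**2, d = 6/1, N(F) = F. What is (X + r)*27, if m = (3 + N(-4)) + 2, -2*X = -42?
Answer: 1890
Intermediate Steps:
X = 21 (X = -1/2*(-42) = 21)
d = 6 (d = 6*1 = 6)
m = 1 (m = (3 - 4) + 2 = -1 + 2 = 1)
r = 49 (r = (6 + 1)**2 = 7**2 = 49)
(X + r)*27 = (21 + 49)*27 = 70*27 = 1890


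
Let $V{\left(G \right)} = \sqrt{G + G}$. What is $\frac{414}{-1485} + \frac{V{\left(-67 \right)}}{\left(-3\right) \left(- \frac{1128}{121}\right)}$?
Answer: $- \frac{46}{165} + \frac{121 i \sqrt{134}}{3384} \approx -0.27879 + 0.41391 i$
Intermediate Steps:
$V{\left(G \right)} = \sqrt{2} \sqrt{G}$ ($V{\left(G \right)} = \sqrt{2 G} = \sqrt{2} \sqrt{G}$)
$\frac{414}{-1485} + \frac{V{\left(-67 \right)}}{\left(-3\right) \left(- \frac{1128}{121}\right)} = \frac{414}{-1485} + \frac{\sqrt{2} \sqrt{-67}}{\left(-3\right) \left(- \frac{1128}{121}\right)} = 414 \left(- \frac{1}{1485}\right) + \frac{\sqrt{2} i \sqrt{67}}{\left(-3\right) \left(\left(-1128\right) \frac{1}{121}\right)} = - \frac{46}{165} + \frac{i \sqrt{134}}{\left(-3\right) \left(- \frac{1128}{121}\right)} = - \frac{46}{165} + \frac{i \sqrt{134}}{\frac{3384}{121}} = - \frac{46}{165} + i \sqrt{134} \cdot \frac{121}{3384} = - \frac{46}{165} + \frac{121 i \sqrt{134}}{3384}$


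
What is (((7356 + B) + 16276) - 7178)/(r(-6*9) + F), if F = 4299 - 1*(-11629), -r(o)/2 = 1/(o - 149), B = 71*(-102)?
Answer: 935018/1616693 ≈ 0.57835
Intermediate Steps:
B = -7242
r(o) = -2/(-149 + o) (r(o) = -2/(o - 149) = -2/(-149 + o))
F = 15928 (F = 4299 + 11629 = 15928)
(((7356 + B) + 16276) - 7178)/(r(-6*9) + F) = (((7356 - 7242) + 16276) - 7178)/(-2/(-149 - 6*9) + 15928) = ((114 + 16276) - 7178)/(-2/(-149 - 54) + 15928) = (16390 - 7178)/(-2/(-203) + 15928) = 9212/(-2*(-1/203) + 15928) = 9212/(2/203 + 15928) = 9212/(3233386/203) = 9212*(203/3233386) = 935018/1616693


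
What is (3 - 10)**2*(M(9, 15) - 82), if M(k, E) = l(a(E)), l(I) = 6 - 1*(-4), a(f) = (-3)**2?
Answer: -3528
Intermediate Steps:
a(f) = 9
l(I) = 10 (l(I) = 6 + 4 = 10)
M(k, E) = 10
(3 - 10)**2*(M(9, 15) - 82) = (3 - 10)**2*(10 - 82) = (-7)**2*(-72) = 49*(-72) = -3528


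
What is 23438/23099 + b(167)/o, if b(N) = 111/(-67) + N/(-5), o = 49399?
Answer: 387596335614/382257612835 ≈ 1.0140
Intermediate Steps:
b(N) = -111/67 - N/5 (b(N) = 111*(-1/67) + N*(-⅕) = -111/67 - N/5)
23438/23099 + b(167)/o = 23438/23099 + (-111/67 - ⅕*167)/49399 = 23438*(1/23099) + (-111/67 - 167/5)*(1/49399) = 23438/23099 - 11744/335*1/49399 = 23438/23099 - 11744/16548665 = 387596335614/382257612835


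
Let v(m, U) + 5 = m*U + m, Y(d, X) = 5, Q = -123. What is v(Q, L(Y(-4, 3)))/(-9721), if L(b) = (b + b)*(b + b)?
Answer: 12428/9721 ≈ 1.2785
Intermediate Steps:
L(b) = 4*b² (L(b) = (2*b)*(2*b) = 4*b²)
v(m, U) = -5 + m + U*m (v(m, U) = -5 + (m*U + m) = -5 + (U*m + m) = -5 + (m + U*m) = -5 + m + U*m)
v(Q, L(Y(-4, 3)))/(-9721) = (-5 - 123 + (4*5²)*(-123))/(-9721) = (-5 - 123 + (4*25)*(-123))*(-1/9721) = (-5 - 123 + 100*(-123))*(-1/9721) = (-5 - 123 - 12300)*(-1/9721) = -12428*(-1/9721) = 12428/9721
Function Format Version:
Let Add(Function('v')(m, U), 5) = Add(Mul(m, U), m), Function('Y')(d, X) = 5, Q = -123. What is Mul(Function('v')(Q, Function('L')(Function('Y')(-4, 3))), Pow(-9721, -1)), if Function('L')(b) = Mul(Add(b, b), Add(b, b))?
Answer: Rational(12428, 9721) ≈ 1.2785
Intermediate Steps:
Function('L')(b) = Mul(4, Pow(b, 2)) (Function('L')(b) = Mul(Mul(2, b), Mul(2, b)) = Mul(4, Pow(b, 2)))
Function('v')(m, U) = Add(-5, m, Mul(U, m)) (Function('v')(m, U) = Add(-5, Add(Mul(m, U), m)) = Add(-5, Add(Mul(U, m), m)) = Add(-5, Add(m, Mul(U, m))) = Add(-5, m, Mul(U, m)))
Mul(Function('v')(Q, Function('L')(Function('Y')(-4, 3))), Pow(-9721, -1)) = Mul(Add(-5, -123, Mul(Mul(4, Pow(5, 2)), -123)), Pow(-9721, -1)) = Mul(Add(-5, -123, Mul(Mul(4, 25), -123)), Rational(-1, 9721)) = Mul(Add(-5, -123, Mul(100, -123)), Rational(-1, 9721)) = Mul(Add(-5, -123, -12300), Rational(-1, 9721)) = Mul(-12428, Rational(-1, 9721)) = Rational(12428, 9721)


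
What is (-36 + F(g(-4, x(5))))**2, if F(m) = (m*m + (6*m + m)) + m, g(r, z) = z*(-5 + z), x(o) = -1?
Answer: 2304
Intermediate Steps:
F(m) = m**2 + 8*m (F(m) = (m**2 + 7*m) + m = m**2 + 8*m)
(-36 + F(g(-4, x(5))))**2 = (-36 + (-(-5 - 1))*(8 - (-5 - 1)))**2 = (-36 + (-1*(-6))*(8 - 1*(-6)))**2 = (-36 + 6*(8 + 6))**2 = (-36 + 6*14)**2 = (-36 + 84)**2 = 48**2 = 2304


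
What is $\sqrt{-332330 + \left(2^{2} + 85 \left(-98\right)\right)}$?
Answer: $4 i \sqrt{21291} \approx 583.66 i$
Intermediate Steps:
$\sqrt{-332330 + \left(2^{2} + 85 \left(-98\right)\right)} = \sqrt{-332330 + \left(4 - 8330\right)} = \sqrt{-332330 - 8326} = \sqrt{-340656} = 4 i \sqrt{21291}$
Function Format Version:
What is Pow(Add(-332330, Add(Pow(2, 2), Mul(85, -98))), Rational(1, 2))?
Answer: Mul(4, I, Pow(21291, Rational(1, 2))) ≈ Mul(583.66, I)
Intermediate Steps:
Pow(Add(-332330, Add(Pow(2, 2), Mul(85, -98))), Rational(1, 2)) = Pow(Add(-332330, Add(4, -8330)), Rational(1, 2)) = Pow(Add(-332330, -8326), Rational(1, 2)) = Pow(-340656, Rational(1, 2)) = Mul(4, I, Pow(21291, Rational(1, 2)))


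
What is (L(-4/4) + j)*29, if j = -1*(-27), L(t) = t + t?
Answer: 725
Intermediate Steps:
L(t) = 2*t
j = 27
(L(-4/4) + j)*29 = (2*(-4/4) + 27)*29 = (2*(-4*¼) + 27)*29 = (2*(-1) + 27)*29 = (-2 + 27)*29 = 25*29 = 725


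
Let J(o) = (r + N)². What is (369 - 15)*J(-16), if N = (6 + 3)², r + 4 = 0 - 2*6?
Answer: 1495650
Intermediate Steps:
r = -16 (r = -4 + (0 - 2*6) = -4 + (0 - 12) = -4 - 12 = -16)
N = 81 (N = 9² = 81)
J(o) = 4225 (J(o) = (-16 + 81)² = 65² = 4225)
(369 - 15)*J(-16) = (369 - 15)*4225 = 354*4225 = 1495650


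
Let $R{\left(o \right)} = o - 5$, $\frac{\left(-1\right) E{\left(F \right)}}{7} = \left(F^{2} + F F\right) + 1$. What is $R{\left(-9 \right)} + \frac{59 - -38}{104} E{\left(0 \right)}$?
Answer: $- \frac{2135}{104} \approx -20.529$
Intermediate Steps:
$E{\left(F \right)} = -7 - 14 F^{2}$ ($E{\left(F \right)} = - 7 \left(\left(F^{2} + F F\right) + 1\right) = - 7 \left(\left(F^{2} + F^{2}\right) + 1\right) = - 7 \left(2 F^{2} + 1\right) = - 7 \left(1 + 2 F^{2}\right) = -7 - 14 F^{2}$)
$R{\left(o \right)} = -5 + o$ ($R{\left(o \right)} = o - 5 = -5 + o$)
$R{\left(-9 \right)} + \frac{59 - -38}{104} E{\left(0 \right)} = \left(-5 - 9\right) + \frac{59 - -38}{104} \left(-7 - 14 \cdot 0^{2}\right) = -14 + \left(59 + 38\right) \frac{1}{104} \left(-7 - 0\right) = -14 + 97 \cdot \frac{1}{104} \left(-7 + 0\right) = -14 + \frac{97}{104} \left(-7\right) = -14 - \frac{679}{104} = - \frac{2135}{104}$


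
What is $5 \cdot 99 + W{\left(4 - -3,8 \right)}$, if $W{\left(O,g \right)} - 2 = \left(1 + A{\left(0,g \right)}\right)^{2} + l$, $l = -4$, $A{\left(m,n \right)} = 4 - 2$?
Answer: $502$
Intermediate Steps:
$A{\left(m,n \right)} = 2$
$W{\left(O,g \right)} = 7$ ($W{\left(O,g \right)} = 2 - \left(4 - \left(1 + 2\right)^{2}\right) = 2 - \left(4 - 3^{2}\right) = 2 + \left(9 - 4\right) = 2 + 5 = 7$)
$5 \cdot 99 + W{\left(4 - -3,8 \right)} = 5 \cdot 99 + 7 = 495 + 7 = 502$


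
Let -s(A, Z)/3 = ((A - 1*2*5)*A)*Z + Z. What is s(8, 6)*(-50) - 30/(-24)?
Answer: -53995/4 ≈ -13499.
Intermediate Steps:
s(A, Z) = -3*Z - 3*A*Z*(-10 + A) (s(A, Z) = -3*(((A - 1*2*5)*A)*Z + Z) = -3*(((A - 2*5)*A)*Z + Z) = -3*(((A - 10)*A)*Z + Z) = -3*(((-10 + A)*A)*Z + Z) = -3*((A*(-10 + A))*Z + Z) = -3*(A*Z*(-10 + A) + Z) = -3*(Z + A*Z*(-10 + A)) = -3*Z - 3*A*Z*(-10 + A))
s(8, 6)*(-50) - 30/(-24) = (3*6*(-1 - 1*8**2 + 10*8))*(-50) - 30/(-24) = (3*6*(-1 - 1*64 + 80))*(-50) - 30*(-1/24) = (3*6*(-1 - 64 + 80))*(-50) + 5/4 = (3*6*15)*(-50) + 5/4 = 270*(-50) + 5/4 = -13500 + 5/4 = -53995/4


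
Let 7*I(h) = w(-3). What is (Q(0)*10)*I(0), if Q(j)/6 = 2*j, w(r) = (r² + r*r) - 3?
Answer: 0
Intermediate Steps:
w(r) = -3 + 2*r² (w(r) = (r² + r²) - 3 = 2*r² - 3 = -3 + 2*r²)
I(h) = 15/7 (I(h) = (-3 + 2*(-3)²)/7 = (-3 + 2*9)/7 = (-3 + 18)/7 = (⅐)*15 = 15/7)
Q(j) = 12*j (Q(j) = 6*(2*j) = 12*j)
(Q(0)*10)*I(0) = ((12*0)*10)*(15/7) = (0*10)*(15/7) = 0*(15/7) = 0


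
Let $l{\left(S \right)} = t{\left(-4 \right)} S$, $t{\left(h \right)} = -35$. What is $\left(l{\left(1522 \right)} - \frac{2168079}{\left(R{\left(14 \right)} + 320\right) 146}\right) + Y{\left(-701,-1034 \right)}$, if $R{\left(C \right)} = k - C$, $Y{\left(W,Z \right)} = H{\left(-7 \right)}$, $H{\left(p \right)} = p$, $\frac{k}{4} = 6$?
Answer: $- \frac{856351313}{16060} \approx -53322.0$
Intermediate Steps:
$k = 24$ ($k = 4 \cdot 6 = 24$)
$Y{\left(W,Z \right)} = -7$
$R{\left(C \right)} = 24 - C$
$l{\left(S \right)} = - 35 S$
$\left(l{\left(1522 \right)} - \frac{2168079}{\left(R{\left(14 \right)} + 320\right) 146}\right) + Y{\left(-701,-1034 \right)} = \left(\left(-35\right) 1522 - \frac{2168079}{\left(\left(24 - 14\right) + 320\right) 146}\right) - 7 = \left(-53270 - \frac{2168079}{\left(\left(24 - 14\right) + 320\right) 146}\right) - 7 = \left(-53270 - \frac{2168079}{\left(10 + 320\right) 146}\right) - 7 = \left(-53270 - \frac{2168079}{330 \cdot 146}\right) - 7 = \left(-53270 - \frac{2168079}{48180}\right) - 7 = \left(-53270 - \frac{722693}{16060}\right) - 7 = - \frac{856238893}{16060} - 7 = - \frac{856351313}{16060}$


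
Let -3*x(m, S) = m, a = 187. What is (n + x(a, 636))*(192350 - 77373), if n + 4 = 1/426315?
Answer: -1083807465146/142105 ≈ -7.6268e+6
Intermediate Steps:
n = -1705259/426315 (n = -4 + 1/426315 = -1705259/426315 ≈ -4.0000)
x(m, S) = -m/3
(n + x(a, 636))*(192350 - 77373) = (-1705259/426315 - 1/3*187)*(192350 - 77373) = (-1705259/426315 - 187/3)*114977 = -9426298/142105*114977 = -1083807465146/142105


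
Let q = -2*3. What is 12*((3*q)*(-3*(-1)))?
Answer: -648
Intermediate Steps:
q = -6
12*((3*q)*(-3*(-1))) = 12*((3*(-6))*(-3*(-1))) = 12*(-18*3) = 12*(-54) = -648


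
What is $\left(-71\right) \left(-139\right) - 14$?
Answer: $9855$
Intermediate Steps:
$\left(-71\right) \left(-139\right) - 14 = 9869 - 14 = 9855$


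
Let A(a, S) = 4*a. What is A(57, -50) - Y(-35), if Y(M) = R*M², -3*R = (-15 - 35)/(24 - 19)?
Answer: -11566/3 ≈ -3855.3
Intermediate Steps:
R = 10/3 (R = -(-15 - 35)/(3*(24 - 19)) = -(-50)/(3*5) = -⅓*(-10) = 10/3 ≈ 3.3333)
Y(M) = 10*M²/3
A(57, -50) - Y(-35) = 4*57 - 10*(-35)²/3 = 228 - 10*1225/3 = 228 - 1*12250/3 = 228 - 12250/3 = -11566/3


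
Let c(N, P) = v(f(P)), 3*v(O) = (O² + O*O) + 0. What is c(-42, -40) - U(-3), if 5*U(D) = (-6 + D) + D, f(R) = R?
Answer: 16036/15 ≈ 1069.1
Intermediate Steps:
U(D) = -6/5 + 2*D/5 (U(D) = ((-6 + D) + D)/5 = (-6 + 2*D)/5 = -6/5 + 2*D/5)
v(O) = 2*O²/3 (v(O) = ((O² + O*O) + 0)/3 = ((O² + O²) + 0)/3 = (2*O² + 0)/3 = (2*O²)/3 = 2*O²/3)
c(N, P) = 2*P²/3
c(-42, -40) - U(-3) = (⅔)*(-40)² - (-6/5 + (⅖)*(-3)) = (⅔)*1600 - (-6/5 - 6/5) = 3200/3 - 1*(-12/5) = 3200/3 + 12/5 = 16036/15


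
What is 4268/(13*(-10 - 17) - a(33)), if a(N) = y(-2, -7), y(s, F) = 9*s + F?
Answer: -2134/163 ≈ -13.092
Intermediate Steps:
y(s, F) = F + 9*s
a(N) = -25 (a(N) = -7 + 9*(-2) = -7 - 18 = -25)
4268/(13*(-10 - 17) - a(33)) = 4268/(13*(-10 - 17) - 1*(-25)) = 4268/(13*(-27) + 25) = 4268/(-351 + 25) = 4268/(-326) = 4268*(-1/326) = -2134/163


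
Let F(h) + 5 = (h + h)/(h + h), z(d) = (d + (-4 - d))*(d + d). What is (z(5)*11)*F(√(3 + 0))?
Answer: 1760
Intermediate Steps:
z(d) = -8*d
F(h) = -4 (F(h) = -5 + (h + h)/(h + h) = -5 + (2*h)/((2*h)) = -5 + (2*h)*(1/(2*h)) = -5 + 1 = -4)
(z(5)*11)*F(√(3 + 0)) = (-8*5*11)*(-4) = -40*11*(-4) = -440*(-4) = 1760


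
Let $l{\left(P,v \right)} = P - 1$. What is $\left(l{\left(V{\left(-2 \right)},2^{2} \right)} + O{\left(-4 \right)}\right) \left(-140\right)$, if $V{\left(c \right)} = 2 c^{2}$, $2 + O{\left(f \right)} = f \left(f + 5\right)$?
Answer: $-140$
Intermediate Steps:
$O{\left(f \right)} = -2 + f \left(5 + f\right)$ ($O{\left(f \right)} = -2 + f \left(f + 5\right) = -2 + f \left(5 + f\right)$)
$l{\left(P,v \right)} = -1 + P$
$\left(l{\left(V{\left(-2 \right)},2^{2} \right)} + O{\left(-4 \right)}\right) \left(-140\right) = \left(\left(-1 + 2 \left(-2\right)^{2}\right) + \left(-2 + \left(-4\right)^{2} + 5 \left(-4\right)\right)\right) \left(-140\right) = \left(\left(-1 + 2 \cdot 4\right) - 6\right) \left(-140\right) = \left(\left(-1 + 8\right) - 6\right) \left(-140\right) = \left(7 - 6\right) \left(-140\right) = 1 \left(-140\right) = -140$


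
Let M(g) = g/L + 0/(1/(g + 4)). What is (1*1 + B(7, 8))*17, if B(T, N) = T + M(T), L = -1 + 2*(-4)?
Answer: 1105/9 ≈ 122.78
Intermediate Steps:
L = -9 (L = -1 - 8 = -9)
M(g) = -g/9 (M(g) = g/(-9) + 0/(1/(g + 4)) = g*(-⅑) + 0/(1/(4 + g)) = -g/9 + 0*(4 + g) = -g/9 + 0 = -g/9)
B(T, N) = 8*T/9 (B(T, N) = T - T/9 = 8*T/9)
(1*1 + B(7, 8))*17 = (1*1 + (8/9)*7)*17 = (1 + 56/9)*17 = (65/9)*17 = 1105/9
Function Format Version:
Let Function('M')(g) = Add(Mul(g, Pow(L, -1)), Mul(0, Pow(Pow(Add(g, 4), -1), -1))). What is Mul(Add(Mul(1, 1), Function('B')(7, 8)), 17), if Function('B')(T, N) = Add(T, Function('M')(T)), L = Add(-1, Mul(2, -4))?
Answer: Rational(1105, 9) ≈ 122.78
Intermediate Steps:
L = -9 (L = Add(-1, -8) = -9)
Function('M')(g) = Mul(Rational(-1, 9), g) (Function('M')(g) = Add(Mul(g, Pow(-9, -1)), Mul(0, Pow(Pow(Add(g, 4), -1), -1))) = Add(Mul(g, Rational(-1, 9)), Mul(0, Pow(Pow(Add(4, g), -1), -1))) = Add(Mul(Rational(-1, 9), g), Mul(0, Add(4, g))) = Add(Mul(Rational(-1, 9), g), 0) = Mul(Rational(-1, 9), g))
Function('B')(T, N) = Mul(Rational(8, 9), T) (Function('B')(T, N) = Add(T, Mul(Rational(-1, 9), T)) = Mul(Rational(8, 9), T))
Mul(Add(Mul(1, 1), Function('B')(7, 8)), 17) = Mul(Add(Mul(1, 1), Mul(Rational(8, 9), 7)), 17) = Mul(Add(1, Rational(56, 9)), 17) = Mul(Rational(65, 9), 17) = Rational(1105, 9)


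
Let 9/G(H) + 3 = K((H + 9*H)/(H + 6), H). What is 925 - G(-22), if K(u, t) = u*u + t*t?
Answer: 9916781/10721 ≈ 924.99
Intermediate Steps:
K(u, t) = t² + u² (K(u, t) = u² + t² = t² + u²)
G(H) = 9/(-3 + H² + 100*H²/(6 + H)²) (G(H) = 9/(-3 + (H² + ((H + 9*H)/(H + 6))²)) = 9/(-3 + (H² + ((10*H)/(6 + H))²)) = 9/(-3 + (H² + (10*H/(6 + H))²)) = 9/(-3 + (H² + 100*H²/(6 + H)²)) = 9/(-3 + H² + 100*H²/(6 + H)²))
925 - G(-22) = 925 - 9*(6 - 22)²/(100*(-22)² + (6 - 22)²*(-3 + (-22)²)) = 925 - 9*(-16)²/(100*484 + (-16)²*(-3 + 484)) = 925 - 9*256/(48400 + 256*481) = 925 - 9*256/(48400 + 123136) = 925 - 9*256/171536 = 925 - 1*144/10721 = 925 - 144/10721 = 9916781/10721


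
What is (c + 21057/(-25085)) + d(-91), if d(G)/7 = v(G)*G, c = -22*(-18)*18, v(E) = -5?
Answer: 258680548/25085 ≈ 10312.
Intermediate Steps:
c = 7128 (c = 396*18 = 7128)
d(G) = -35*G (d(G) = 7*(-5*G) = -35*G)
(c + 21057/(-25085)) + d(-91) = (7128 + 21057/(-25085)) - 35*(-91) = (7128 + 21057*(-1/25085)) + 3185 = (7128 - 21057/25085) + 3185 = 178784823/25085 + 3185 = 258680548/25085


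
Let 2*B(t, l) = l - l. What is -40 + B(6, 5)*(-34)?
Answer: -40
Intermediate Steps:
B(t, l) = 0 (B(t, l) = (l - l)/2 = (1/2)*0 = 0)
-40 + B(6, 5)*(-34) = -40 + 0*(-34) = -40 + 0 = -40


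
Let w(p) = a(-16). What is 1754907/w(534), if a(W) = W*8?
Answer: -1754907/128 ≈ -13710.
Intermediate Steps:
a(W) = 8*W
w(p) = -128 (w(p) = 8*(-16) = -128)
1754907/w(534) = 1754907/(-128) = 1754907*(-1/128) = -1754907/128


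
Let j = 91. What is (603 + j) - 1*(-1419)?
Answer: 2113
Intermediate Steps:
(603 + j) - 1*(-1419) = (603 + 91) - 1*(-1419) = 694 + 1419 = 2113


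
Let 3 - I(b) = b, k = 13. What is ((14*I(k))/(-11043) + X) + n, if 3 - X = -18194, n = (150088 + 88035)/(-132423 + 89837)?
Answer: 8555010541757/470277198 ≈ 18191.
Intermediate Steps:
I(b) = 3 - b
n = -238123/42586 (n = 238123/(-42586) = 238123*(-1/42586) = -238123/42586 ≈ -5.5916)
X = 18197 (X = 3 - 1*(-18194) = 3 + 18194 = 18197)
((14*I(k))/(-11043) + X) + n = ((14*(3 - 1*13))/(-11043) + 18197) - 238123/42586 = ((14*(3 - 13))*(-1/11043) + 18197) - 238123/42586 = ((14*(-10))*(-1/11043) + 18197) - 238123/42586 = (-140*(-1/11043) + 18197) - 238123/42586 = (140/11043 + 18197) - 238123/42586 = 200949611/11043 - 238123/42586 = 8555010541757/470277198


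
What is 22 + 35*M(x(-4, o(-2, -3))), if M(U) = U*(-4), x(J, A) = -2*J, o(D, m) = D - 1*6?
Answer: -1098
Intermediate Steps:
o(D, m) = -6 + D (o(D, m) = D - 6 = -6 + D)
M(U) = -4*U
22 + 35*M(x(-4, o(-2, -3))) = 22 + 35*(-(-8)*(-4)) = 22 + 35*(-4*8) = 22 + 35*(-32) = 22 - 1120 = -1098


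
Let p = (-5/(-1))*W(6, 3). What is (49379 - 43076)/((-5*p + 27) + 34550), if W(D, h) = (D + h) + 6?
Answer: 6303/34202 ≈ 0.18429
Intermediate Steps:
W(D, h) = 6 + D + h
p = 75 (p = (-5/(-1))*(6 + 6 + 3) = -5*(-1)*15 = 5*15 = 75)
(49379 - 43076)/((-5*p + 27) + 34550) = (49379 - 43076)/((-5*75 + 27) + 34550) = 6303/((-375 + 27) + 34550) = 6303/(-348 + 34550) = 6303/34202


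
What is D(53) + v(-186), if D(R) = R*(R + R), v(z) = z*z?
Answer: 40214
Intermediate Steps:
v(z) = z**2
D(R) = 2*R**2 (D(R) = R*(2*R) = 2*R**2)
D(53) + v(-186) = 2*53**2 + (-186)**2 = 2*2809 + 34596 = 5618 + 34596 = 40214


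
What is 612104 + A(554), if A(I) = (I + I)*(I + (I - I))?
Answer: 1225936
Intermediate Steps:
A(I) = 2*I**2 (A(I) = (2*I)*(I + 0) = (2*I)*I = 2*I**2)
612104 + A(554) = 612104 + 2*554**2 = 612104 + 2*306916 = 612104 + 613832 = 1225936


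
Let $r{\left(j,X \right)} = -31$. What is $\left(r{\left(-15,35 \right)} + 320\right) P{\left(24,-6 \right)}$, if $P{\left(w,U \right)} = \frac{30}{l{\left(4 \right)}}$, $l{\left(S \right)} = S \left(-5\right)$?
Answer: $- \frac{867}{2} \approx -433.5$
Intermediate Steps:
$l{\left(S \right)} = - 5 S$
$P{\left(w,U \right)} = - \frac{3}{2}$ ($P{\left(w,U \right)} = \frac{30}{\left(-5\right) 4} = \frac{30}{-20} = 30 \left(- \frac{1}{20}\right) = - \frac{3}{2}$)
$\left(r{\left(-15,35 \right)} + 320\right) P{\left(24,-6 \right)} = \left(-31 + 320\right) \left(- \frac{3}{2}\right) = 289 \left(- \frac{3}{2}\right) = - \frac{867}{2}$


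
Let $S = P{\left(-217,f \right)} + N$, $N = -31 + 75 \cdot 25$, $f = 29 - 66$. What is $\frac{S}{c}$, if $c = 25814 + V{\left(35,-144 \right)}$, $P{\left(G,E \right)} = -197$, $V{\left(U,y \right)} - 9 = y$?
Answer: $\frac{1647}{25679} \approx 0.064138$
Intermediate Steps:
$V{\left(U,y \right)} = 9 + y$
$f = -37$
$N = 1844$ ($N = -31 + 1875 = 1844$)
$c = 25679$ ($c = 25814 + \left(9 - 144\right) = 25814 - 135 = 25679$)
$S = 1647$ ($S = -197 + 1844 = 1647$)
$\frac{S}{c} = \frac{1647}{25679}$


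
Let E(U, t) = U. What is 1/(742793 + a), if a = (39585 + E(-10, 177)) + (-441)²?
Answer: 1/976849 ≈ 1.0237e-6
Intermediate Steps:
a = 234056 (a = (39585 - 10) + (-441)² = 39575 + 194481 = 234056)
1/(742793 + a) = 1/(742793 + 234056) = 1/976849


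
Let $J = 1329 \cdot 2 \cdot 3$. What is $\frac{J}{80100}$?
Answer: $\frac{443}{4450} \approx 0.099551$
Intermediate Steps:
$J = 7974$ ($J = 1329 \cdot 6 = 7974$)
$\frac{J}{80100} = \frac{7974}{80100} = 7974 \cdot \frac{1}{80100} = \frac{443}{4450}$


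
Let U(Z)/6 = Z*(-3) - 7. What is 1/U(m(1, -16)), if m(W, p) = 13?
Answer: -1/276 ≈ -0.0036232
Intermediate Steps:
U(Z) = -42 - 18*Z (U(Z) = 6*(Z*(-3) - 7) = 6*(-3*Z - 7) = 6*(-7 - 3*Z) = -42 - 18*Z)
1/U(m(1, -16)) = 1/(-42 - 18*13) = 1/(-42 - 234) = 1/(-276) = -1/276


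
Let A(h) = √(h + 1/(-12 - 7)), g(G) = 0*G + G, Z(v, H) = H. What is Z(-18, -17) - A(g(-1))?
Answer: -17 - 2*I*√95/19 ≈ -17.0 - 1.026*I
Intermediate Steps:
g(G) = G (g(G) = 0 + G = G)
A(h) = √(-1/19 + h) (A(h) = √(h + 1/(-19)) = √(h - 1/19) = √(-1/19 + h))
Z(-18, -17) - A(g(-1)) = -17 - √(-19 + 361*(-1))/19 = -17 - √(-19 - 361)/19 = -17 - √(-380)/19 = -17 - 2*I*√95/19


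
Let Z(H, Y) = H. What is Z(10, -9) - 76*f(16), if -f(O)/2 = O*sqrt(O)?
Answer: 9738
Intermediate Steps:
f(O) = -2*O**(3/2) (f(O) = -2*O*sqrt(O) = -2*O**(3/2))
Z(10, -9) - 76*f(16) = 10 - (-152)*16**(3/2) = 10 - (-152)*64 = 10 - 76*(-128) = 10 + 9728 = 9738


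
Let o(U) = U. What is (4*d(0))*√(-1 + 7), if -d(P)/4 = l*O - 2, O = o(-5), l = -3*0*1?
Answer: 32*√6 ≈ 78.384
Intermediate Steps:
l = 0 (l = 0*1 = 0)
O = -5
d(P) = 8 (d(P) = -4*(0*(-5) - 2) = -4*(0 - 2) = -4*(-2) = 8)
(4*d(0))*√(-1 + 7) = (4*8)*√(-1 + 7) = 32*√6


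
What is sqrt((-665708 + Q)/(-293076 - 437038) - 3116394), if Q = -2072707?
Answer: I*sqrt(13729281788123034)/66374 ≈ 1765.3*I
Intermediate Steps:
sqrt((-665708 + Q)/(-293076 - 437038) - 3116394) = sqrt((-665708 - 2072707)/(-293076 - 437038) - 3116394) = sqrt(-2738415/(-730114) - 3116394) = sqrt(-2738415*(-1/730114) - 3116394) = sqrt(2738415/730114 - 3116394) = sqrt(-2275320150501/730114) = I*sqrt(13729281788123034)/66374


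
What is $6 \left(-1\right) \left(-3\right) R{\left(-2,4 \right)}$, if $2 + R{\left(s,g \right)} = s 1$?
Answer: $-72$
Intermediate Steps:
$R{\left(s,g \right)} = -2 + s$ ($R{\left(s,g \right)} = -2 + s 1 = -2 + s$)
$6 \left(-1\right) \left(-3\right) R{\left(-2,4 \right)} = 6 \left(-1\right) \left(-3\right) \left(-2 - 2\right) = \left(-6\right) \left(-3\right) \left(-4\right) = 18 \left(-4\right) = -72$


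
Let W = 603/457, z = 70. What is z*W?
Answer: 42210/457 ≈ 92.363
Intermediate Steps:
W = 603/457 (W = 603*(1/457) = 603/457 ≈ 1.3195)
z*W = 70*(603/457) = 42210/457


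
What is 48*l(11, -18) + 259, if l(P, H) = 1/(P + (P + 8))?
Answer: 1303/5 ≈ 260.60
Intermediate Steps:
l(P, H) = 1/(8 + 2*P) (l(P, H) = 1/(P + (8 + P)) = 1/(8 + 2*P))
48*l(11, -18) + 259 = 48*(1/(2*(4 + 11))) + 259 = 48*((1/2)/15) + 259 = 48*((1/2)*(1/15)) + 259 = 48*(1/30) + 259 = 8/5 + 259 = 1303/5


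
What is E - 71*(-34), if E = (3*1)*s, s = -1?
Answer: 2411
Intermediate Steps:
E = -3 (E = (3*1)*(-1) = 3*(-1) = -3)
E - 71*(-34) = -3 - 71*(-34) = -3 + 2414 = 2411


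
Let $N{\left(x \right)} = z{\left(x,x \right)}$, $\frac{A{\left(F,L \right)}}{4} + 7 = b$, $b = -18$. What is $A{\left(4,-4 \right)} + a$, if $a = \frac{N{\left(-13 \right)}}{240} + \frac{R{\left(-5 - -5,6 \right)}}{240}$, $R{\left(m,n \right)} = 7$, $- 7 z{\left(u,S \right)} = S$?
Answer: $- \frac{83969}{840} \approx -99.963$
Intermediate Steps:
$z{\left(u,S \right)} = - \frac{S}{7}$
$A{\left(F,L \right)} = -100$ ($A{\left(F,L \right)} = -28 + 4 \left(-18\right) = -28 - 72 = -100$)
$N{\left(x \right)} = - \frac{x}{7}$
$a = \frac{31}{840}$ ($a = \frac{\left(- \frac{1}{7}\right) \left(-13\right)}{240} + \frac{7}{240} = \frac{13}{7} \cdot \frac{1}{240} + 7 \cdot \frac{1}{240} = \frac{13}{1680} + \frac{7}{240} = \frac{31}{840} \approx 0.036905$)
$A{\left(4,-4 \right)} + a = -100 + \frac{31}{840} = - \frac{83969}{840}$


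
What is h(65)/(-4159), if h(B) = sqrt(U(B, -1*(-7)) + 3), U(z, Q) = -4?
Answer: -I/4159 ≈ -0.00024044*I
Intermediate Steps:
h(B) = I (h(B) = sqrt(-4 + 3) = sqrt(-1) = I)
h(65)/(-4159) = I/(-4159) = I*(-1/4159) = -I/4159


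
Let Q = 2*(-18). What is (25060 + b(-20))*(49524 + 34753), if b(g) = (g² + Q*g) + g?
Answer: 2204686320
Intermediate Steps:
Q = -36
b(g) = g² - 35*g (b(g) = (g² - 36*g) + g = g² - 35*g)
(25060 + b(-20))*(49524 + 34753) = (25060 - 20*(-35 - 20))*(49524 + 34753) = (25060 - 20*(-55))*84277 = (25060 + 1100)*84277 = 26160*84277 = 2204686320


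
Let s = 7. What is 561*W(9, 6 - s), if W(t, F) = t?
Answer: 5049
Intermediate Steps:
561*W(9, 6 - s) = 561*9 = 5049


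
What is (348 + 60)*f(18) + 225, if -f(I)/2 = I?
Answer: -14463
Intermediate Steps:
f(I) = -2*I
(348 + 60)*f(18) + 225 = (348 + 60)*(-2*18) + 225 = 408*(-36) + 225 = -14688 + 225 = -14463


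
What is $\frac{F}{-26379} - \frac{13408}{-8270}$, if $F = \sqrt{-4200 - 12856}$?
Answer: $\frac{6704}{4135} - \frac{4 i \sqrt{1066}}{26379} \approx 1.6213 - 0.0049509 i$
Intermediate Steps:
$F = 4 i \sqrt{1066}$ ($F = \sqrt{-17056} = 4 i \sqrt{1066} \approx 130.6 i$)
$\frac{F}{-26379} - \frac{13408}{-8270} = \frac{4 i \sqrt{1066}}{-26379} - \frac{13408}{-8270} = 4 i \sqrt{1066} \left(- \frac{1}{26379}\right) - - \frac{6704}{4135} = - \frac{4 i \sqrt{1066}}{26379} + \frac{6704}{4135} = \frac{6704}{4135} - \frac{4 i \sqrt{1066}}{26379}$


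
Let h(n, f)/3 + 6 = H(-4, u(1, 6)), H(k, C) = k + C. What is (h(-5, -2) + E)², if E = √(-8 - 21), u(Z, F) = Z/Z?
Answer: (-27 + I*√29)² ≈ 700.0 - 290.8*I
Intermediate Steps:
u(Z, F) = 1
H(k, C) = C + k
h(n, f) = -27 (h(n, f) = -18 + 3*(1 - 4) = -18 + 3*(-3) = -18 - 9 = -27)
E = I*√29 (E = √(-29) = I*√29 ≈ 5.3852*I)
(h(-5, -2) + E)² = (-27 + I*√29)²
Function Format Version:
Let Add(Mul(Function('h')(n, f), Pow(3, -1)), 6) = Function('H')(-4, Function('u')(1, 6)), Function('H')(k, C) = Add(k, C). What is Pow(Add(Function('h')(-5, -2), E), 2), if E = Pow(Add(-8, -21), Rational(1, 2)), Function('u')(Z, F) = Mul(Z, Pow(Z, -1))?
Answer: Pow(Add(-27, Mul(I, Pow(29, Rational(1, 2)))), 2) ≈ Add(700.00, Mul(-290.80, I))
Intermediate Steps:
Function('u')(Z, F) = 1
Function('H')(k, C) = Add(C, k)
Function('h')(n, f) = -27 (Function('h')(n, f) = Add(-18, Mul(3, Add(1, -4))) = Add(-18, Mul(3, -3)) = Add(-18, -9) = -27)
E = Mul(I, Pow(29, Rational(1, 2))) (E = Pow(-29, Rational(1, 2)) = Mul(I, Pow(29, Rational(1, 2))) ≈ Mul(5.3852, I))
Pow(Add(Function('h')(-5, -2), E), 2) = Pow(Add(-27, Mul(I, Pow(29, Rational(1, 2)))), 2)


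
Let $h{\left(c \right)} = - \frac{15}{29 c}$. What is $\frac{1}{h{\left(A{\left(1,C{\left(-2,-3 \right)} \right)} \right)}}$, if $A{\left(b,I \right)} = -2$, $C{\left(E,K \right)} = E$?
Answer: $\frac{58}{15} \approx 3.8667$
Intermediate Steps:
$h{\left(c \right)} = - \frac{15}{29 c}$ ($h{\left(c \right)} = - 15 \frac{1}{29 c} = - \frac{15}{29 c}$)
$\frac{1}{h{\left(A{\left(1,C{\left(-2,-3 \right)} \right)} \right)}} = \frac{1}{\left(- \frac{15}{29}\right) \frac{1}{-2}} = \frac{1}{\left(- \frac{15}{29}\right) \left(- \frac{1}{2}\right)} = \frac{1}{\frac{15}{58}} = \frac{58}{15}$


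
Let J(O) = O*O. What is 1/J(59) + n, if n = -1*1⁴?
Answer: -3480/3481 ≈ -0.99971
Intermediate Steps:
J(O) = O²
n = -1 (n = -1*1 = -1)
1/J(59) + n = 1/(59²) - 1 = 1/3481 - 1 = -3480/3481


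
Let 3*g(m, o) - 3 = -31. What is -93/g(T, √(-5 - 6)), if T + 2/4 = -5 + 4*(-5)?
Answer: 279/28 ≈ 9.9643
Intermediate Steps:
T = -51/2 (T = -½ + (-5 + 4*(-5)) = -½ + (-5 - 20) = -½ - 25 = -51/2 ≈ -25.500)
g(m, o) = -28/3 (g(m, o) = 1 + (⅓)*(-31) = 1 - 31/3 = -28/3)
-93/g(T, √(-5 - 6)) = -93/(-28/3) = -93*(-3/28) = 279/28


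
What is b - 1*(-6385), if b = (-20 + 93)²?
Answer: 11714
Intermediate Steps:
b = 5329 (b = 73² = 5329)
b - 1*(-6385) = 5329 - 1*(-6385) = 5329 + 6385 = 11714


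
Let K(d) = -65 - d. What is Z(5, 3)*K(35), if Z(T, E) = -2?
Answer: 200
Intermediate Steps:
Z(5, 3)*K(35) = -2*(-65 - 1*35) = -2*(-65 - 35) = -2*(-100) = 200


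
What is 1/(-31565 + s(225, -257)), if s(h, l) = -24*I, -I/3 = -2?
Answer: -1/31709 ≈ -3.1537e-5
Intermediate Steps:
I = 6 (I = -3*(-2) = 6)
s(h, l) = -144 (s(h, l) = -24*6 = -144)
1/(-31565 + s(225, -257)) = 1/(-31565 - 144) = 1/(-31709) = -1/31709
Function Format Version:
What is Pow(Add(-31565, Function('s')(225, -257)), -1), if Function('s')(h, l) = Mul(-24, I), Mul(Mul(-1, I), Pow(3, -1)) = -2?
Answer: Rational(-1, 31709) ≈ -3.1537e-5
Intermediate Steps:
I = 6 (I = Mul(-3, -2) = 6)
Function('s')(h, l) = -144 (Function('s')(h, l) = Mul(-24, 6) = -144)
Pow(Add(-31565, Function('s')(225, -257)), -1) = Pow(Add(-31565, -144), -1) = Pow(-31709, -1) = Rational(-1, 31709)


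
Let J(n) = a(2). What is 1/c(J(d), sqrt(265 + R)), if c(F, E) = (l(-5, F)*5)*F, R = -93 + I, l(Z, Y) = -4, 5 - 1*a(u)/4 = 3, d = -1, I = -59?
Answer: -1/160 ≈ -0.0062500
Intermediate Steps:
a(u) = 8 (a(u) = 20 - 4*3 = 20 - 12 = 8)
J(n) = 8
R = -152 (R = -93 - 59 = -152)
c(F, E) = -20*F (c(F, E) = (-4*5)*F = -20*F)
1/c(J(d), sqrt(265 + R)) = 1/(-20*8) = 1/(-160) = -1/160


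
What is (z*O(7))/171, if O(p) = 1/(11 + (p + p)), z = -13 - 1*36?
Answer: -49/4275 ≈ -0.011462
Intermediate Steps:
z = -49 (z = -13 - 36 = -49)
O(p) = 1/(11 + 2*p)
(z*O(7))/171 = -49/(11 + 2*7)/171 = -49/(11 + 14)*(1/171) = -49/25*(1/171) = -49*1/25*(1/171) = -49/25*1/171 = -49/4275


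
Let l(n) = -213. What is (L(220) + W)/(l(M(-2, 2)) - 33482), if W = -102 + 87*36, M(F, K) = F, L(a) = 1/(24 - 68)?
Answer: -133319/1482580 ≈ -0.089924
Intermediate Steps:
L(a) = -1/44 (L(a) = 1/(-44) = -1/44)
W = 3030 (W = -102 + 3132 = 3030)
(L(220) + W)/(l(M(-2, 2)) - 33482) = (-1/44 + 3030)/(-213 - 33482) = (133319/44)/(-33695) = (133319/44)*(-1/33695) = -133319/1482580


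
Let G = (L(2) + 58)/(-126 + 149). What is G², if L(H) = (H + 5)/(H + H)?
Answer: 57121/8464 ≈ 6.7487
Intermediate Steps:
L(H) = (5 + H)/(2*H) (L(H) = (5 + H)/((2*H)) = (5 + H)*(1/(2*H)) = (5 + H)/(2*H))
G = 239/92 (G = ((½)*(5 + 2)/2 + 58)/(-126 + 149) = ((½)*(½)*7 + 58)/23 = (7/4 + 58)*(1/23) = (239/4)*(1/23) = 239/92 ≈ 2.5978)
G² = (239/92)² = 57121/8464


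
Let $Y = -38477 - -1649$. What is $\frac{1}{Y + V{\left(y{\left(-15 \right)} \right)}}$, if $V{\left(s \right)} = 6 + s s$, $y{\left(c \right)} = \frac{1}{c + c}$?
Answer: $- \frac{900}{33139799} \approx -2.7158 \cdot 10^{-5}$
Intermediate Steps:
$y{\left(c \right)} = \frac{1}{2 c}$
$Y = -36828$ ($Y = -38477 + 1649 = -36828$)
$V{\left(s \right)} = 6 + s^{2}$
$\frac{1}{Y + V{\left(y{\left(-15 \right)} \right)}} = \frac{1}{-36828 + \left(6 + \left(\frac{1}{2 \left(-15\right)}\right)^{2}\right)} = \frac{1}{-36828 + \left(6 + \left(\frac{1}{2} \left(- \frac{1}{15}\right)\right)^{2}\right)} = \frac{1}{-36828 + \left(6 + \left(- \frac{1}{30}\right)^{2}\right)} = \frac{1}{-36828 + \left(6 + \frac{1}{900}\right)} = \frac{1}{-36828 + \frac{5401}{900}} = \frac{1}{- \frac{33139799}{900}} = - \frac{900}{33139799}$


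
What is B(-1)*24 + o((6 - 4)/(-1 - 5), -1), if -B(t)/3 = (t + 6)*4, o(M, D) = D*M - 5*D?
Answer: -4304/3 ≈ -1434.7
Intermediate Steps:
o(M, D) = -5*D + D*M
B(t) = -72 - 12*t (B(t) = -3*(t + 6)*4 = -3*(6 + t)*4 = -3*(24 + 4*t) = -72 - 12*t)
B(-1)*24 + o((6 - 4)/(-1 - 5), -1) = (-72 - 12*(-1))*24 - (-5 + (6 - 4)/(-1 - 5)) = (-72 + 12)*24 - (-5 + 2/(-6)) = -60*24 - (-5 + 2*(-⅙)) = -1440 - (-5 - ⅓) = -1440 - 1*(-16/3) = -1440 + 16/3 = -4304/3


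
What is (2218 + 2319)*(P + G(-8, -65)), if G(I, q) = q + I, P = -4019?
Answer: -18565404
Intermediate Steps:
G(I, q) = I + q
(2218 + 2319)*(P + G(-8, -65)) = (2218 + 2319)*(-4019 + (-8 - 65)) = 4537*(-4019 - 73) = 4537*(-4092) = -18565404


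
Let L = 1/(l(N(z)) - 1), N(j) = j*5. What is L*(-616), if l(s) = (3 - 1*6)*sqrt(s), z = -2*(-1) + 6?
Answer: -616/359 + 3696*sqrt(10)/359 ≈ 30.841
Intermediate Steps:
z = 8 (z = 2 + 6 = 8)
N(j) = 5*j
l(s) = -3*sqrt(s) (l(s) = (3 - 6)*sqrt(s) = -3*sqrt(s))
L = 1/(-1 - 6*sqrt(10)) (L = 1/(-3*2*sqrt(10) - 1) = 1/(-6*sqrt(10) - 1) = 1/(-1 - 6*sqrt(10)) ≈ -0.050066)
L*(-616) = (1/359 - 6*sqrt(10)/359)*(-616) = -616/359 + 3696*sqrt(10)/359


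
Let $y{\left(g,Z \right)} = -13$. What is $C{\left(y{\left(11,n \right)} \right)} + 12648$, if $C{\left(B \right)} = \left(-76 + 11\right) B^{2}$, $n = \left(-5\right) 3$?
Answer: $1663$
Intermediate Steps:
$n = -15$
$C{\left(B \right)} = - 65 B^{2}$
$C{\left(y{\left(11,n \right)} \right)} + 12648 = - 65 \left(-13\right)^{2} + 12648 = \left(-65\right) 169 + 12648 = -10985 + 12648 = 1663$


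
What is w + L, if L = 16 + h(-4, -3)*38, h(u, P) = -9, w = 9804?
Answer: 9478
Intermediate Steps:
L = -326 (L = 16 - 9*38 = 16 - 342 = -326)
w + L = 9804 - 326 = 9478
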